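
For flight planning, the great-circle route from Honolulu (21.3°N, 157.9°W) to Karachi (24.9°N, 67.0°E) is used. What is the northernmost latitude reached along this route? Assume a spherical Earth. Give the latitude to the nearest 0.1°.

≈ 48.2°N

The great circle lies in the plane with unit normal n̂ = (p₁ × p₂)/|p₁ × p₂|.
Here n̂_z ≈ -0.666; the vertex latitude is φ_max = arccos|n̂_z| ≈ 48.2°.
Check via Clairaut: cos φ_max = |cos φ₁| · sin C = cos(21.3°)·sin(45.7°) ≈ 0.666, again giving ≈ 48.2°.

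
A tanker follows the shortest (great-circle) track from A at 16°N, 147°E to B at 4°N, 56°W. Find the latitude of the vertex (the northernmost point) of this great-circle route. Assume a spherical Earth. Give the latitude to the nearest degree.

≈ 42°N

The great circle lies in the plane with unit normal n̂ = (p₁ × p₂)/|p₁ × p₂|.
Here n̂_z ≈ +0.743; the vertex latitude is φ_max = arccos|n̂_z| ≈ 42.0°.
Check via Clairaut: cos φ_max = |cos φ₁| · sin C = cos(16.0°)·sin(50.6°) ≈ 0.743, again giving ≈ 42.0°.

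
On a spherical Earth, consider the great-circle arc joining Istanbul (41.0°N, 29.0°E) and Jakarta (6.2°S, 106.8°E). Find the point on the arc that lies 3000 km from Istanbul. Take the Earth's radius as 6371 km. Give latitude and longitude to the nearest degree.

The haversine formula gives a central angle δ ≈ 1.483 rad (85.0°) between the endpoints. The total great-circle distance is δ·R ≈ 1.483 × 6371 ≈ 9448 km, so the target fraction is f = 3000/9448 ≈ 0.318.
Interpolate at f ≈ 0.318 with slerp weights a = sin((1−f)δ)/sin δ ≈ 0.851, b = sin(fδ)/sin δ ≈ 0.455.
p = a·p₁ + b·p₂ ≈ (0.431, 0.745, 0.509); φ = arcsin(p_z) ≈ 30.62°, λ = atan2(p_y, p_x) ≈ 59.95°.

≈ 31°N, 60°E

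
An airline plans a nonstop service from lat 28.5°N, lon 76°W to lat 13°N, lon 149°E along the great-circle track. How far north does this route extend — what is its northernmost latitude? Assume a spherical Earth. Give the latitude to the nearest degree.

≈ 46°N

The great circle lies in the plane with unit normal n̂ = (p₁ × p₂)/|p₁ × p₂|.
Here n̂_z ≈ -0.698; the vertex latitude is φ_max = arccos|n̂_z| ≈ 45.7°.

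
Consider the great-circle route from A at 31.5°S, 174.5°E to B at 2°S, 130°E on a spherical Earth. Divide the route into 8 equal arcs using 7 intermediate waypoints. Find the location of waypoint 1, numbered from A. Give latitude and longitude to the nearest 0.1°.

≈ 28.5°S, 168.0°E

From cos δ = sin φ₁ sin φ₂ + cos φ₁ cos φ₂ cos Δλ, the central angle is δ ≈ 0.894 rad (51.2°).
Interpolate at f = 1/8 with slerp weights a = sin((1−f)δ)/sin δ ≈ 0.904, b = sin(fδ)/sin δ ≈ 0.143.
p = a·p₁ + b·p₂ ≈ (-0.859, 0.183, -0.477); φ = arcsin(p_z) ≈ -28.52°, λ = atan2(p_y, p_x) ≈ 167.95°.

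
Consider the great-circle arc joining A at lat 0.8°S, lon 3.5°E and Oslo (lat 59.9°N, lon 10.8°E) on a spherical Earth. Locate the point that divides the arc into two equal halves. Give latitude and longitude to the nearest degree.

Convert each endpoint to a unit vector on the sphere (x = cos φ cos λ, y = cos φ sin λ, z = sin φ).
The central angle between the endpoints is δ = arccos(p₁·p₂) ≈ 1.064 rad (61.0°).
Interpolate at f = 1/2 with slerp weights a = sin((1−f)δ)/sin δ ≈ 0.580, b = sin(fδ)/sin δ ≈ 0.580.
p = a·p₁ + b·p₂ ≈ (0.865, 0.090, 0.494); φ = arcsin(p_z) ≈ 29.59°, λ = atan2(p_y, p_x) ≈ 5.94°.

≈ lat 30°N, lon 6°E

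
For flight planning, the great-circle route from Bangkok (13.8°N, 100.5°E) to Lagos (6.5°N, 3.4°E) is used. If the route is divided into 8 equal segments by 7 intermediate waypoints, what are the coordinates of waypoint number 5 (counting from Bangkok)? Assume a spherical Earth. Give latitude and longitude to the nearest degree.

≈ 14°N, 39°E

Convert each endpoint to a unit vector on the sphere (x = cos φ cos λ, y = cos φ sin λ, z = sin φ).
The central angle between the endpoints is δ = arccos(p₁·p₂) ≈ 1.663 rad (95.3°).
Interpolate at f = 5/8 with slerp weights a = sin((1−f)δ)/sin δ ≈ 0.587, b = sin(fδ)/sin δ ≈ 0.866.
p = a·p₁ + b·p₂ ≈ (0.755, 0.611, 0.238); φ = arcsin(p_z) ≈ 13.76°, λ = atan2(p_y, p_x) ≈ 38.99°.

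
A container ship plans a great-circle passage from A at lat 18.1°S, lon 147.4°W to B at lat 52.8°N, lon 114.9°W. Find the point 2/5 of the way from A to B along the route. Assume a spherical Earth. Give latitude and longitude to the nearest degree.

Write both endpoints as unit vectors p₁, p₂ with components (cos φ cos λ, cos φ sin λ, sin φ).
The central angle between the endpoints is δ = arccos(p₁·p₂) ≈ 1.331 rad (76.3°).
Interpolate at f = 2/5 with slerp weights a = sin((1−f)δ)/sin δ ≈ 0.738, b = sin(fδ)/sin δ ≈ 0.523.
p = a·p₁ + b·p₂ ≈ (-0.724, -0.664, 0.187); φ = arcsin(p_z) ≈ 10.79°, λ = atan2(p_y, p_x) ≈ -137.45°.

≈ lat 11°N, lon 137°W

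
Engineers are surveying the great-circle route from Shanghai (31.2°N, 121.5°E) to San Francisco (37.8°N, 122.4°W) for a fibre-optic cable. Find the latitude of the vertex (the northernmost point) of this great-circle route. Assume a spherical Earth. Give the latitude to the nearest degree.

≈ 53°N

The great circle lies in the plane with unit normal n̂ = (p₁ × p₂)/|p₁ × p₂|.
Here n̂_z ≈ +0.607; the vertex latitude is φ_max = arccos|n̂_z| ≈ 52.6°.
Check via Clairaut: cos φ_max = |cos φ₁| · sin C = cos(31.2°)·sin(45.2°) ≈ 0.607, again giving ≈ 52.6°.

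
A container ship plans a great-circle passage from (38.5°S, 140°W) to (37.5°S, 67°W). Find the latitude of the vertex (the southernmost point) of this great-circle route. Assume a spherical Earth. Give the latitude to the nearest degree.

The great circle lies in the plane with unit normal n̂ = (p₁ × p₂)/|p₁ × p₂|.
Here n̂_z ≈ +0.717; the vertex latitude is φ_max = arccos|n̂_z| ≈ 44.2°.
Check via Clairaut: cos φ_max = |cos φ₁| · sin C = cos(38.5°)·sin(113.6°) ≈ 0.717, again giving ≈ 44.2°.

≈ 44°S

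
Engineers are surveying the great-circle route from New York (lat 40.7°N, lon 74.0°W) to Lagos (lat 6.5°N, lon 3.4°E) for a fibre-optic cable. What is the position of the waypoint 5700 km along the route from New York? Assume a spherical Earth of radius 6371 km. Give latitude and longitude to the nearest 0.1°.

≈ lat 22.0°N, lon 16.9°W

The haversine formula gives a central angle δ ≈ 1.330 rad (76.2°) between the endpoints. The total great-circle distance is δ·R ≈ 1.330 × 6371 ≈ 8476 km, so the target fraction is f = 5700/8476 ≈ 0.673.
Interpolate at f ≈ 0.673 with slerp weights a = sin((1−f)δ)/sin δ ≈ 0.435, b = sin(fδ)/sin δ ≈ 0.803.
p = a·p₁ + b·p₂ ≈ (0.887, -0.269, 0.374); φ = arcsin(p_z) ≈ 21.98°, λ = atan2(p_y, p_x) ≈ -16.88°.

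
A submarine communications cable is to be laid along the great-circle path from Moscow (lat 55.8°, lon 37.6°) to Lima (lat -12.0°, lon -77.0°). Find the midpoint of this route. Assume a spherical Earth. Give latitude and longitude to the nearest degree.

≈ lat 34°, lon -43°

Write both endpoints as unit vectors p₁, p₂ with components (cos φ cos λ, cos φ sin λ, sin φ).
The central angle between the endpoints is δ = arccos(p₁·p₂) ≈ 1.983 rad (113.6°).
Interpolate at f = 1/2 with slerp weights a = sin((1−f)δ)/sin δ ≈ 0.914, b = sin(fδ)/sin δ ≈ 0.914.
p = a·p₁ + b·p₂ ≈ (0.608, -0.557, 0.566); φ = arcsin(p_z) ≈ 34.44°, λ = atan2(p_y, p_x) ≈ -42.52°.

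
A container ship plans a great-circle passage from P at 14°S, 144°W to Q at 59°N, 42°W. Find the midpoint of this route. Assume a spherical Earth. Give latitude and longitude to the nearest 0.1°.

Convert each endpoint to a unit vector on the sphere (x = cos φ cos λ, y = cos φ sin λ, z = sin φ).
The central angle between the endpoints is δ = arccos(p₁·p₂) ≈ 1.887 rad (108.1°).
Interpolate at f = 1/2 with slerp weights a = sin((1−f)δ)/sin δ ≈ 0.852, b = sin(fδ)/sin δ ≈ 0.852.
p = a·p₁ + b·p₂ ≈ (-0.343, -0.780, 0.524); φ = arcsin(p_z) ≈ 31.62°, λ = atan2(p_y, p_x) ≈ -113.73°.

≈ 31.6°N, 113.7°W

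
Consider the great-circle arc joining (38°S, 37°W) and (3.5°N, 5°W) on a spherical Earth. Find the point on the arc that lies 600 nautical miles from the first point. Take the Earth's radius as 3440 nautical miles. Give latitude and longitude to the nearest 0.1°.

Write both endpoints as unit vectors p₁, p₂ with components (cos φ cos λ, cos φ sin λ, sin φ).
The central angle between the endpoints is δ = arccos(p₁·p₂) ≈ 0.890 rad (51.0°). The total great-circle distance is δ·R ≈ 0.890 × 3440 ≈ 3061 nmi, so the target fraction is f = 600/3061 ≈ 0.196.
Interpolate at f ≈ 0.196 with slerp weights a = sin((1−f)δ)/sin δ ≈ 0.844, b = sin(fδ)/sin δ ≈ 0.223.
p = a·p₁ + b·p₂ ≈ (0.753, -0.420, -0.506); φ = arcsin(p_z) ≈ -30.41°, λ = atan2(p_y, p_x) ≈ -29.13°.

≈ (30.4°S, 29.1°W)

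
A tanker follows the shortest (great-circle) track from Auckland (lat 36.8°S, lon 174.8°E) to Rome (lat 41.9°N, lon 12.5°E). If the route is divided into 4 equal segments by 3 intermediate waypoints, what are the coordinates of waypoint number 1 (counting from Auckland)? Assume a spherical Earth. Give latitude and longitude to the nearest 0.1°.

Write both endpoints as unit vectors p₁, p₂ with components (cos φ cos λ, cos φ sin λ, sin φ).
The central angle between the endpoints is δ = arccos(p₁·p₂) ≈ 2.887 rad (165.4°).
Interpolate at f = 1/4 with slerp weights a = sin((1−f)δ)/sin δ ≈ 3.292, b = sin(fδ)/sin δ ≈ 2.626.
p = a·p₁ + b·p₂ ≈ (-0.717, 0.662, -0.218); φ = arcsin(p_z) ≈ -12.61°, λ = atan2(p_y, p_x) ≈ 137.29°.

≈ lat 12.6°S, lon 137.3°E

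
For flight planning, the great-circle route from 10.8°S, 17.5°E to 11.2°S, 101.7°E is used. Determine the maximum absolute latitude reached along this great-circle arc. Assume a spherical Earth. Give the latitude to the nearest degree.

≈ 15°S

The great circle lies in the plane with unit normal n̂ = (p₁ × p₂)/|p₁ × p₂|.
Here n̂_z ≈ +0.967; the vertex latitude is φ_max = arccos|n̂_z| ≈ 14.7°.
Check via Clairaut: cos φ_max = |cos φ₁| · sin C = cos(10.8°)·sin(100.0°) ≈ 0.967, again giving ≈ 14.7°.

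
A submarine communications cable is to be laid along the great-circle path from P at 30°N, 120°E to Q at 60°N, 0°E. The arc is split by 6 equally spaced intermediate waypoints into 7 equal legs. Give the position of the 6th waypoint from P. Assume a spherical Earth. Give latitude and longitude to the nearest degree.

≈ 66°N, 21°E

Convert each endpoint to a unit vector on the sphere (x = cos φ cos λ, y = cos φ sin λ, z = sin φ).
The central angle between the endpoints is δ = arccos(p₁·p₂) ≈ 1.353 rad (77.5°).
Interpolate at f = 6/7 with slerp weights a = sin((1−f)δ)/sin δ ≈ 0.197, b = sin(fδ)/sin δ ≈ 0.939.
p = a·p₁ + b·p₂ ≈ (0.384, 0.148, 0.911); φ = arcsin(p_z) ≈ 65.70°, λ = atan2(p_y, p_x) ≈ 21.00°.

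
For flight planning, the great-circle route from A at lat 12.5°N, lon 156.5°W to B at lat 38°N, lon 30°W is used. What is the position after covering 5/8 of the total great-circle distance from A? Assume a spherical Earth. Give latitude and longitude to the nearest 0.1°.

≈ lat 48.9°N, lon 85.6°W

From cos δ = sin φ₁ sin φ₂ + cos φ₁ cos φ₂ cos Δλ, the central angle is δ ≈ 1.901 rad (108.9°).
Interpolate at f = 5/8 with slerp weights a = sin((1−f)δ)/sin δ ≈ 0.691, b = sin(fδ)/sin δ ≈ 0.981.
p = a·p₁ + b·p₂ ≈ (0.050, -0.656, 0.753); φ = arcsin(p_z) ≈ 48.89°, λ = atan2(p_y, p_x) ≈ -85.62°.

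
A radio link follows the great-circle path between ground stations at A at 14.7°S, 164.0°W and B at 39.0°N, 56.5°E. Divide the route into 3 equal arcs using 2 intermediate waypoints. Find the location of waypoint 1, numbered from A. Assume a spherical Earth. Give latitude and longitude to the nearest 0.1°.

Convert each endpoint to a unit vector on the sphere (x = cos φ cos λ, y = cos φ sin λ, z = sin φ).
The central angle between the endpoints is δ = arccos(p₁·p₂) ≈ 2.391 rad (137.0°).
Interpolate at f = 1/3 with slerp weights a = sin((1−f)δ)/sin δ ≈ 1.466, b = sin(fδ)/sin δ ≈ 1.049.
p = a·p₁ + b·p₂ ≈ (-0.913, 0.289, 0.288); φ = arcsin(p_z) ≈ 16.74°, λ = atan2(p_y, p_x) ≈ 162.45°.

≈ 16.7°N, 162.4°E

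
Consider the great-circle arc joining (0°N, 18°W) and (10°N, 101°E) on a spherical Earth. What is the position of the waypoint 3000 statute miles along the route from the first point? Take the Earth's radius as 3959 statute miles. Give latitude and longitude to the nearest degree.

Convert each endpoint to a unit vector on the sphere (x = cos φ cos λ, y = cos φ sin λ, z = sin φ).
The central angle between the endpoints is δ = arccos(p₁·p₂) ≈ 2.069 rad (118.5°). The total great-circle distance is δ·R ≈ 2.069 × 3959 ≈ 8189 mi, so the target fraction is f = 3000/8189 ≈ 0.366.
Interpolate at f ≈ 0.366 with slerp weights a = sin((1−f)δ)/sin δ ≈ 1.100, b = sin(fδ)/sin δ ≈ 0.782.
p = a·p₁ + b·p₂ ≈ (0.899, 0.416, 0.136); φ = arcsin(p_z) ≈ 7.81°, λ = atan2(p_y, p_x) ≈ 24.85°.

≈ (8°N, 25°E)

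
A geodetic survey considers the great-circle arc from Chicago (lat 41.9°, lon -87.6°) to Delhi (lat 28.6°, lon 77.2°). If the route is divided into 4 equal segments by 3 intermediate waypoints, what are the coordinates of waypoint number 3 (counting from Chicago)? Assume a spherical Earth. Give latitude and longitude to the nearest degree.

Write both endpoints as unit vectors p₁, p₂ with components (cos φ cos λ, cos φ sin λ, sin φ).
The central angle between the endpoints is δ = arccos(p₁·p₂) ≈ 1.887 rad (108.1°).
Interpolate at f = 3/4 with slerp weights a = sin((1−f)δ)/sin δ ≈ 0.478, b = sin(fδ)/sin δ ≈ 1.039.
p = a·p₁ + b·p₂ ≈ (0.217, 0.534, 0.817); φ = arcsin(p_z) ≈ 54.78°, λ = atan2(p_y, p_x) ≈ 67.89°.

≈ lat 55°, lon 68°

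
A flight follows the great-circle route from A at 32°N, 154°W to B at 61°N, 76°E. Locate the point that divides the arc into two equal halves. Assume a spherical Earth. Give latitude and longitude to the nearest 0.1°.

≈ 65.1°N, 171.3°E

The haversine formula gives a central angle δ ≈ 1.370 rad (78.5°) between the endpoints.
Interpolate at f = 1/2 with slerp weights a = sin((1−f)δ)/sin δ ≈ 0.646, b = sin(fδ)/sin δ ≈ 0.646.
p = a·p₁ + b·p₂ ≈ (-0.416, 0.064, 0.907); φ = arcsin(p_z) ≈ 65.08°, λ = atan2(p_y, p_x) ≈ 171.30°.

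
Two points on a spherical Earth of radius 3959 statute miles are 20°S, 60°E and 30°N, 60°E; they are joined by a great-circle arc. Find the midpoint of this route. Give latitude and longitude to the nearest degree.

The haversine formula gives a central angle δ ≈ 0.873 rad (50.0°) between the endpoints.
Interpolate at f = 1/2 with slerp weights a = sin((1−f)δ)/sin δ ≈ 0.552, b = sin(fδ)/sin δ ≈ 0.552.
p = a·p₁ + b·p₂ ≈ (0.498, 0.863, 0.087); φ = arcsin(p_z) ≈ 5.00°, λ = atan2(p_y, p_x) ≈ 60.00°.

≈ 5°N, 60°E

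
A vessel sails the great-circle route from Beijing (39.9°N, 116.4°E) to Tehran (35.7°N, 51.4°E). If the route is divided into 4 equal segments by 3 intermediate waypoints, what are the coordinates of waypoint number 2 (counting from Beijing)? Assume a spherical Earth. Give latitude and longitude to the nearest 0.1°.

The haversine formula gives a central angle δ ≈ 0.879 rad (50.4°) between the endpoints.
Interpolate at f = 2/4 with slerp weights a = sin((1−f)δ)/sin δ ≈ 0.553, b = sin(fδ)/sin δ ≈ 0.553.
p = a·p₁ + b·p₂ ≈ (0.091, 0.730, 0.677); φ = arcsin(p_z) ≈ 42.60°, λ = atan2(p_y, p_x) ≈ 82.86°.

≈ 42.6°N, 82.9°E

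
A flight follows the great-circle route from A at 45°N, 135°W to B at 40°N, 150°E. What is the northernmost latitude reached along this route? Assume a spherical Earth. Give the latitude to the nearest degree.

The great circle lies in the plane with unit normal n̂ = (p₁ × p₂)/|p₁ × p₂|.
Here n̂_z ≈ -0.651; the vertex latitude is φ_max = arccos|n̂_z| ≈ 49.4°.
Check via Clairaut: cos φ_max = |cos φ₁| · sin C = cos(45.0°)·sin(67.0°) ≈ 0.651, again giving ≈ 49.4°.

≈ 49°N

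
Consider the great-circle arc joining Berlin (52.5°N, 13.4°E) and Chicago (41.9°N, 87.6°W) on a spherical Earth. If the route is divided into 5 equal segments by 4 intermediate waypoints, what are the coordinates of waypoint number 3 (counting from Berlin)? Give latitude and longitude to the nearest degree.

≈ 57°N, 56°W

Write both endpoints as unit vectors p₁, p₂ with components (cos φ cos λ, cos φ sin λ, sin φ).
The central angle between the endpoints is δ = arccos(p₁·p₂) ≈ 1.111 rad (63.7°).
Interpolate at f = 3/5 with slerp weights a = sin((1−f)δ)/sin δ ≈ 0.480, b = sin(fδ)/sin δ ≈ 0.690.
p = a·p₁ + b·p₂ ≈ (0.306, -0.445, 0.842); φ = arcsin(p_z) ≈ 57.30°, λ = atan2(p_y, p_x) ≈ -55.55°.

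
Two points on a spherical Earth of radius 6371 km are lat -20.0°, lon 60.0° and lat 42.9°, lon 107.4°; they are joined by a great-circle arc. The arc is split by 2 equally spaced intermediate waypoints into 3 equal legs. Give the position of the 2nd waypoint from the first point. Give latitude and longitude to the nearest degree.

≈ lat 23°, lon 88°

From cos δ = sin φ₁ sin φ₂ + cos φ₁ cos φ₂ cos Δλ, the central angle is δ ≈ 1.336 rad (76.5°).
Interpolate at f = 2/3 with slerp weights a = sin((1−f)δ)/sin δ ≈ 0.443, b = sin(fδ)/sin δ ≈ 0.799.
p = a·p₁ + b·p₂ ≈ (0.033, 0.919, 0.393); φ = arcsin(p_z) ≈ 23.12°, λ = atan2(p_y, p_x) ≈ 87.95°.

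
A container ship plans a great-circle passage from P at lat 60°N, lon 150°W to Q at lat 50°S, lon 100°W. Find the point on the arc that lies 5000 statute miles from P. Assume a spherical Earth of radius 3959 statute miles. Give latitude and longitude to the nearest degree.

Write both endpoints as unit vectors p₁, p₂ with components (cos φ cos λ, cos φ sin λ, sin φ).
The central angle between the endpoints is δ = arccos(p₁·p₂) ≈ 2.045 rad (117.2°). The total great-circle distance is δ·R ≈ 2.045 × 3959 ≈ 8097 mi, so the target fraction is f = 5000/8097 ≈ 0.618.
Interpolate at f ≈ 0.618 with slerp weights a = sin((1−f)δ)/sin δ ≈ 0.792, b = sin(fδ)/sin δ ≈ 1.071.
p = a·p₁ + b·p₂ ≈ (-0.463, -0.876, -0.134); φ = arcsin(p_z) ≈ -7.73°, λ = atan2(p_y, p_x) ≈ -117.84°.

≈ lat 8°S, lon 118°W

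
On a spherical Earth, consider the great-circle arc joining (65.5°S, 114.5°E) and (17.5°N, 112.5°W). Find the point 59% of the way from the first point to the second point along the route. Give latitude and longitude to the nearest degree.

≈ (30°S, 131°W)

Write both endpoints as unit vectors p₁, p₂ with components (cos φ cos λ, cos φ sin λ, sin φ).
The central angle between the endpoints is δ = arccos(p₁·p₂) ≈ 2.145 rad (122.9°).
Interpolate at f = 0.59 with slerp weights a = sin((1−f)δ)/sin δ ≈ 0.918, b = sin(fδ)/sin δ ≈ 1.136.
p = a·p₁ + b·p₂ ≈ (-0.572, -0.655, -0.493); φ = arcsin(p_z) ≈ -29.57°, λ = atan2(p_y, p_x) ≈ -131.16°.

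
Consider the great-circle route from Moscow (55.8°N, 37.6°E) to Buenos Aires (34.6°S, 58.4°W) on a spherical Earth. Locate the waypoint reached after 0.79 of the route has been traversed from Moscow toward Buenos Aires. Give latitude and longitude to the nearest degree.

Write both endpoints as unit vectors p₁, p₂ with components (cos φ cos λ, cos φ sin λ, sin φ).
The central angle between the endpoints is δ = arccos(p₁·p₂) ≈ 2.115 rad (121.2°).
Interpolate at f = 0.79 with slerp weights a = sin((1−f)δ)/sin δ ≈ 0.502, b = sin(fδ)/sin δ ≈ 1.163.
p = a·p₁ + b·p₂ ≈ (0.725, -0.643, -0.245); φ = arcsin(p_z) ≈ -14.18°, λ = atan2(p_y, p_x) ≈ -41.56°.

≈ 14°S, 42°W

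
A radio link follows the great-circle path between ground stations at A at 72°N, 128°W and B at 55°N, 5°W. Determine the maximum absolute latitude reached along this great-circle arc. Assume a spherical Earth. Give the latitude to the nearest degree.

The great circle lies in the plane with unit normal n̂ = (p₁ × p₂)/|p₁ × p₂|.
Here n̂_z ≈ +0.203; the vertex latitude is φ_max = arccos|n̂_z| ≈ 78.3°.

≈ 78°N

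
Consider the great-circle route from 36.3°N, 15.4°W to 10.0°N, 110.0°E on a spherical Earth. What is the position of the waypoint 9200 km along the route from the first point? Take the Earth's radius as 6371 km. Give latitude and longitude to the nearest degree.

≈ 29°N, 88°E

Write both endpoints as unit vectors p₁, p₂ with components (cos φ cos λ, cos φ sin λ, sin φ).
The central angle between the endpoints is δ = arccos(p₁·p₂) ≈ 1.936 rad (110.9°). The total great-circle distance is δ·R ≈ 1.936 × 6371 ≈ 12333 km, so the target fraction is f = 9200/12333 ≈ 0.746.
Interpolate at f ≈ 0.746 with slerp weights a = sin((1−f)δ)/sin δ ≈ 0.505, b = sin(fδ)/sin δ ≈ 1.062.
p = a·p₁ + b·p₂ ≈ (0.035, 0.875, 0.484); φ = arcsin(p_z) ≈ 28.92°, λ = atan2(p_y, p_x) ≈ 87.70°.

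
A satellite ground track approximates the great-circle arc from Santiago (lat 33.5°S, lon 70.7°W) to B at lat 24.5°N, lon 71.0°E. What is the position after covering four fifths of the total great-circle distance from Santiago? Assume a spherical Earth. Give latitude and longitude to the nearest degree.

≈ lat 10°N, lon 44°E

Write both endpoints as unit vectors p₁, p₂ with components (cos φ cos λ, cos φ sin λ, sin φ).
The central angle between the endpoints is δ = arccos(p₁·p₂) ≈ 2.540 rad (145.5°).
Interpolate at f = 4/5 with slerp weights a = sin((1−f)δ)/sin δ ≈ 0.859, b = sin(fδ)/sin δ ≈ 1.582.
p = a·p₁ + b·p₂ ≈ (0.706, 0.685, 0.182); φ = arcsin(p_z) ≈ 10.48°, λ = atan2(p_y, p_x) ≈ 44.15°.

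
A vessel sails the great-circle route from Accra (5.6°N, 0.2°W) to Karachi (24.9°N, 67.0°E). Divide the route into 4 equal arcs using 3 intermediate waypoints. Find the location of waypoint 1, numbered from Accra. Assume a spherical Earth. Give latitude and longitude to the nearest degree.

From cos δ = sin φ₁ sin φ₂ + cos φ₁ cos φ₂ cos Δλ, the central angle is δ ≈ 1.169 rad (67.0°).
Interpolate at f = 1/4 with slerp weights a = sin((1−f)δ)/sin δ ≈ 0.835, b = sin(fδ)/sin δ ≈ 0.313.
p = a·p₁ + b·p₂ ≈ (0.942, 0.258, 0.213); φ = arcsin(p_z) ≈ 12.32°, λ = atan2(p_y, p_x) ≈ 15.34°.

≈ 12°N, 15°E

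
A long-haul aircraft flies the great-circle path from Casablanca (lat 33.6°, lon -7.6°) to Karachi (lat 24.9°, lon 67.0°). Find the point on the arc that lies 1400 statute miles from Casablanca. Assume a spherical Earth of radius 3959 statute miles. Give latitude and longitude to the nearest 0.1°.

≈ lat 36.1°, lon 17.0°

Write both endpoints as unit vectors p₁, p₂ with components (cos φ cos λ, cos φ sin λ, sin φ).
The central angle between the endpoints is δ = arccos(p₁·p₂) ≈ 1.122 rad (64.3°). The total great-circle distance is δ·R ≈ 1.122 × 3959 ≈ 4443 mi, so the target fraction is f = 1400/4443 ≈ 0.315.
Interpolate at f ≈ 0.315 with slerp weights a = sin((1−f)δ)/sin δ ≈ 0.771, b = sin(fδ)/sin δ ≈ 0.384.
p = a·p₁ + b·p₂ ≈ (0.773, 0.236, 0.589); φ = arcsin(p_z) ≈ 36.07°, λ = atan2(p_y, p_x) ≈ 16.97°.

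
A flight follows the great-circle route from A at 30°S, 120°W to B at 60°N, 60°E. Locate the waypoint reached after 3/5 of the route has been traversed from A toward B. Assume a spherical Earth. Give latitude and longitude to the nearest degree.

≈ 60°N, 120°W

Write both endpoints as unit vectors p₁, p₂ with components (cos φ cos λ, cos φ sin λ, sin φ).
The central angle between the endpoints is δ = arccos(p₁·p₂) ≈ 2.618 rad (150.0°).
Interpolate at f = 3/5 with slerp weights a = sin((1−f)δ)/sin δ ≈ 1.732, b = sin(fδ)/sin δ ≈ 2.000.
p = a·p₁ + b·p₂ ≈ (-0.250, -0.433, 0.866); φ = arcsin(p_z) ≈ 60.00°, λ = atan2(p_y, p_x) ≈ -120.00°.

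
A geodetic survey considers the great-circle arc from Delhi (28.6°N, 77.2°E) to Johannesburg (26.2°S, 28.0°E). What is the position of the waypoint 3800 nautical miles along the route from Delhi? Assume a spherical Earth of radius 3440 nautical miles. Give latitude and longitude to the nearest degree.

Write both endpoints as unit vectors p₁, p₂ with components (cos φ cos λ, cos φ sin λ, sin φ).
The central angle between the endpoints is δ = arccos(p₁·p₂) ≈ 1.263 rad (72.3°). The total great-circle distance is δ·R ≈ 1.263 × 3440 ≈ 4343 nmi, so the target fraction is f = 3800/4343 ≈ 0.875.
Interpolate at f ≈ 0.875 with slerp weights a = sin((1−f)δ)/sin δ ≈ 0.165, b = sin(fδ)/sin δ ≈ 0.937.
p = a·p₁ + b·p₂ ≈ (0.775, 0.536, -0.335); φ = arcsin(p_z) ≈ -19.57°, λ = atan2(p_y, p_x) ≈ 34.68°.

≈ 20°S, 35°E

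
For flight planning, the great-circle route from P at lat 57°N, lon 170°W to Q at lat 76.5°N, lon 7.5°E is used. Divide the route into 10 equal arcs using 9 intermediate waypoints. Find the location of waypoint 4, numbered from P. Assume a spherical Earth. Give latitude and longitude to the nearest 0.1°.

≈ lat 75.6°N, lon 169.0°W

The haversine formula gives a central angle δ ≈ 0.811 rad (46.5°) between the endpoints.
Interpolate at f = 4/10 with slerp weights a = sin((1−f)δ)/sin δ ≈ 0.645, b = sin(fδ)/sin δ ≈ 0.440.
p = a·p₁ + b·p₂ ≈ (-0.244, -0.048, 0.969); φ = arcsin(p_z) ≈ 75.59°, λ = atan2(p_y, p_x) ≈ -168.97°.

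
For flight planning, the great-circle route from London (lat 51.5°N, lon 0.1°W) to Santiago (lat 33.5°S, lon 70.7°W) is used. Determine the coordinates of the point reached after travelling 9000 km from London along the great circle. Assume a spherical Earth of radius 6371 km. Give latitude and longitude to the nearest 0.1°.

Convert each endpoint to a unit vector on the sphere (x = cos φ cos λ, y = cos φ sin λ, z = sin φ).
The central angle between the endpoints is δ = arccos(p₁·p₂) ≈ 1.833 rad (105.0°). The total great-circle distance is δ·R ≈ 1.833 × 6371 ≈ 11680 km, so the target fraction is f = 9000/11680 ≈ 0.771.
Interpolate at f ≈ 0.771 with slerp weights a = sin((1−f)δ)/sin δ ≈ 0.423, b = sin(fδ)/sin δ ≈ 1.023.
p = a·p₁ + b·p₂ ≈ (0.545, -0.805, -0.233); φ = arcsin(p_z) ≈ -13.50°, λ = atan2(p_y, p_x) ≈ -55.91°.

≈ lat 13.5°S, lon 55.9°W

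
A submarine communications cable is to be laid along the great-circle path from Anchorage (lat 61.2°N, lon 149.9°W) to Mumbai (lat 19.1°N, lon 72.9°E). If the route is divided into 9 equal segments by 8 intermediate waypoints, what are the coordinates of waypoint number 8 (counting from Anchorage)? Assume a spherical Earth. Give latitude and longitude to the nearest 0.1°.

Write both endpoints as unit vectors p₁, p₂ with components (cos φ cos λ, cos φ sin λ, sin φ).
The central angle between the endpoints is δ = arccos(p₁·p₂) ≈ 1.618 rad (92.7°).
Interpolate at f = 8/9 with slerp weights a = sin((1−f)δ)/sin δ ≈ 0.179, b = sin(fδ)/sin δ ≈ 0.992.
p = a·p₁ + b·p₂ ≈ (0.201, 0.853, 0.482); φ = arcsin(p_z) ≈ 28.79°, λ = atan2(p_y, p_x) ≈ 76.73°.

≈ lat 28.8°N, lon 76.7°E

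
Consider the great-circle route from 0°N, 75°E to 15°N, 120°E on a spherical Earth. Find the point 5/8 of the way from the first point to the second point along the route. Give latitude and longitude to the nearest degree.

Convert each endpoint to a unit vector on the sphere (x = cos φ cos λ, y = cos φ sin λ, z = sin φ).
The central angle between the endpoints is δ = arccos(p₁·p₂) ≈ 0.819 rad (46.9°).
Interpolate at f = 5/8 with slerp weights a = sin((1−f)δ)/sin δ ≈ 0.414, b = sin(fδ)/sin δ ≈ 0.671.
p = a·p₁ + b·p₂ ≈ (-0.217, 0.961, 0.174); φ = arcsin(p_z) ≈ 9.99°, λ = atan2(p_y, p_x) ≈ 102.71°.

≈ 10°N, 103°E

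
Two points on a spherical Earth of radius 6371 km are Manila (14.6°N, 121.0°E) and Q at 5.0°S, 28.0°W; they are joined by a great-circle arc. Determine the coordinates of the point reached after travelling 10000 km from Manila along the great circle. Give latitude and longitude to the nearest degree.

≈ 14°N, 27°E

The haversine formula gives a central angle δ ≈ 2.584 rad (148.0°) between the endpoints. The total great-circle distance is δ·R ≈ 2.584 × 6371 ≈ 16460 km, so the target fraction is f = 10000/16460 ≈ 0.608.
Interpolate at f ≈ 0.608 with slerp weights a = sin((1−f)δ)/sin δ ≈ 1.603, b = sin(fδ)/sin δ ≈ 1.889.
p = a·p₁ + b·p₂ ≈ (0.862, 0.447, 0.240); φ = arcsin(p_z) ≈ 13.86°, λ = atan2(p_y, p_x) ≈ 27.39°.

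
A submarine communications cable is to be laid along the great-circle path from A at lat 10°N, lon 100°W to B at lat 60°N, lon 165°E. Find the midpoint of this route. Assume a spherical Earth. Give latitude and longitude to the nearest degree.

Write both endpoints as unit vectors p₁, p₂ with components (cos φ cos λ, cos φ sin λ, sin φ).
The central angle between the endpoints is δ = arccos(p₁·p₂) ≈ 1.463 rad (83.8°).
Interpolate at f = 1/2 with slerp weights a = sin((1−f)δ)/sin δ ≈ 0.672, b = sin(fδ)/sin δ ≈ 0.672.
p = a·p₁ + b·p₂ ≈ (-0.439, -0.565, 0.699); φ = arcsin(p_z) ≈ 44.31°, λ = atan2(p_y, p_x) ≈ -127.89°.

≈ lat 44°N, lon 128°W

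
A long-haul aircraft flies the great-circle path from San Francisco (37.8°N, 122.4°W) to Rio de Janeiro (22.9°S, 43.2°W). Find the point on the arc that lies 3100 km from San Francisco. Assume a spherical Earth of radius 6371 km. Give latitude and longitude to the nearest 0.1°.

≈ 22.8°N, 94.9°W

Convert each endpoint to a unit vector on the sphere (x = cos φ cos λ, y = cos φ sin λ, z = sin φ).
The central angle between the endpoints is δ = arccos(p₁·p₂) ≈ 1.673 rad (95.9°). The total great-circle distance is δ·R ≈ 1.673 × 6371 ≈ 10659 km, so the target fraction is f = 3100/10659 ≈ 0.291.
Interpolate at f ≈ 0.291 with slerp weights a = sin((1−f)δ)/sin δ ≈ 0.932, b = sin(fδ)/sin δ ≈ 0.470.
p = a·p₁ + b·p₂ ≈ (-0.079, -0.918, 0.388); φ = arcsin(p_z) ≈ 22.85°, λ = atan2(p_y, p_x) ≈ -94.91°.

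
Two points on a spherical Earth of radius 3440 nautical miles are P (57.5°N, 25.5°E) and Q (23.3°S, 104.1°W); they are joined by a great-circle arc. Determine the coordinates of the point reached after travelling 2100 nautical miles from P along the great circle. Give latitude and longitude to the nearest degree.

≈ (54°N, 38°W)

Write both endpoints as unit vectors p₁, p₂ with components (cos φ cos λ, cos φ sin λ, sin φ).
The central angle between the endpoints is δ = arccos(p₁·p₂) ≈ 2.276 rad (130.4°). The total great-circle distance is δ·R ≈ 2.276 × 3440 ≈ 7829 nmi, so the target fraction is f = 2100/7829 ≈ 0.268.
Interpolate at f ≈ 0.268 with slerp weights a = sin((1−f)δ)/sin δ ≈ 1.307, b = sin(fδ)/sin δ ≈ 0.753.
p = a·p₁ + b·p₂ ≈ (0.466, -0.368, 0.805); φ = arcsin(p_z) ≈ 53.59°, λ = atan2(p_y, p_x) ≈ -38.34°.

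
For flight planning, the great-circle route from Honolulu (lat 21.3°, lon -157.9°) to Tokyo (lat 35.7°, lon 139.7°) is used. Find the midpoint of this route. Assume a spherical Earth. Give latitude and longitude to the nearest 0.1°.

The haversine formula gives a central angle δ ≈ 0.973 rad (55.8°) between the endpoints.
Interpolate at f = 1/2 with slerp weights a = sin((1−f)δ)/sin δ ≈ 0.566, b = sin(fδ)/sin δ ≈ 0.566.
p = a·p₁ + b·p₂ ≈ (-0.839, 0.099, 0.536); φ = arcsin(p_z) ≈ 32.38°, λ = atan2(p_y, p_x) ≈ 173.28°.

≈ lat 32.4°, lon 173.3°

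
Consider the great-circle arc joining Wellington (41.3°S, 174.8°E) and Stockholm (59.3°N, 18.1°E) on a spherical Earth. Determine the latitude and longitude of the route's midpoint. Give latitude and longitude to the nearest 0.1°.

≈ 29.9°N, 139.2°E

Convert each endpoint to a unit vector on the sphere (x = cos φ cos λ, y = cos φ sin λ, z = sin φ).
The central angle between the endpoints is δ = arccos(p₁·p₂) ≈ 2.738 rad (156.9°).
Interpolate at f = 1/2 with slerp weights a = sin((1−f)δ)/sin δ ≈ 2.497, b = sin(fδ)/sin δ ≈ 2.497.
p = a·p₁ + b·p₂ ≈ (-0.656, 0.566, 0.499); φ = arcsin(p_z) ≈ 29.93°, λ = atan2(p_y, p_x) ≈ 139.23°.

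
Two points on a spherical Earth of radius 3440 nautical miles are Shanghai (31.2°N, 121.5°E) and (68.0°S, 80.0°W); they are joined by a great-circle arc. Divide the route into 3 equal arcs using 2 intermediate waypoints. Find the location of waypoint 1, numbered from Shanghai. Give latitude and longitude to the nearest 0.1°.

Convert each endpoint to a unit vector on the sphere (x = cos φ cos λ, y = cos φ sin λ, z = sin φ).
The central angle between the endpoints is δ = arccos(p₁·p₂) ≈ 2.463 rad (141.1°).
Interpolate at f = 1/3 with slerp weights a = sin((1−f)δ)/sin δ ≈ 1.589, b = sin(fδ)/sin δ ≈ 1.166.
p = a·p₁ + b·p₂ ≈ (-0.634, 0.729, -0.258); φ = arcsin(p_z) ≈ -14.94°, λ = atan2(p_y, p_x) ≈ 131.04°.

≈ (14.9°S, 131.0°E)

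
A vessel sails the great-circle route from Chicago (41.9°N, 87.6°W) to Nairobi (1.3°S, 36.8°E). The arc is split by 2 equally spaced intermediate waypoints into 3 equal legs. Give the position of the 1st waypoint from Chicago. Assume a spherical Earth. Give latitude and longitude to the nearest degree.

≈ (45°N, 34°W)

Convert each endpoint to a unit vector on the sphere (x = cos φ cos λ, y = cos φ sin λ, z = sin φ).
The central angle between the endpoints is δ = arccos(p₁·p₂) ≈ 2.021 rad (115.8°).
Interpolate at f = 1/3 with slerp weights a = sin((1−f)δ)/sin δ ≈ 1.083, b = sin(fδ)/sin δ ≈ 0.693.
p = a·p₁ + b·p₂ ≈ (0.589, -0.391, 0.708); φ = arcsin(p_z) ≈ 45.05°, λ = atan2(p_y, p_x) ≈ -33.56°.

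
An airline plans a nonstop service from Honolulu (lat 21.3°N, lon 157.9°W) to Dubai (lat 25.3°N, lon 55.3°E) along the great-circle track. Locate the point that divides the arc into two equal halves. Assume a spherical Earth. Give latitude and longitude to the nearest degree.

≈ lat 56°N, lon 132°E

From cos δ = sin φ₁ sin φ₂ + cos φ₁ cos φ₂ cos Δλ, the central angle is δ ≈ 2.153 rad (123.3°).
Interpolate at f = 1/2 with slerp weights a = sin((1−f)δ)/sin δ ≈ 1.054, b = sin(fδ)/sin δ ≈ 1.054.
p = a·p₁ + b·p₂ ≈ (-0.367, 0.414, 0.833); φ = arcsin(p_z) ≈ 56.41°, λ = atan2(p_y, p_x) ≈ 131.59°.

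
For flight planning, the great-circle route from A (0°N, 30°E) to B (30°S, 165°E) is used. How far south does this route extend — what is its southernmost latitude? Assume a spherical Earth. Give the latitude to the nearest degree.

≈ 39°S

The great circle lies in the plane with unit normal n̂ = (p₁ × p₂)/|p₁ × p₂|.
Here n̂_z ≈ +0.775; the vertex latitude is φ_max = arccos|n̂_z| ≈ 39.2°.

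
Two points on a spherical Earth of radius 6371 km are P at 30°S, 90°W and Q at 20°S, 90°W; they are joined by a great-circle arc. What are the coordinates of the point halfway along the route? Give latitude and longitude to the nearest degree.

≈ 25°S, 90°W

From cos δ = sin φ₁ sin φ₂ + cos φ₁ cos φ₂ cos Δλ, the central angle is δ ≈ 0.175 rad (10.0°).
Interpolate at f = 1/2 with slerp weights a = sin((1−f)δ)/sin δ ≈ 0.502, b = sin(fδ)/sin δ ≈ 0.502.
p = a·p₁ + b·p₂ ≈ (0.000, -0.906, -0.423); φ = arcsin(p_z) ≈ -25.00°, λ = atan2(p_y, p_x) ≈ -90.00°.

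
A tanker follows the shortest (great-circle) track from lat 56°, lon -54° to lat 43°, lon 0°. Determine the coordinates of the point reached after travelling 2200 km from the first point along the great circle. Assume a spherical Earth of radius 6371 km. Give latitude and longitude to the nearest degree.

Write both endpoints as unit vectors p₁, p₂ with components (cos φ cos λ, cos φ sin λ, sin φ).
The central angle between the endpoints is δ = arccos(p₁·p₂) ≈ 0.634 rad (36.3°). The total great-circle distance is δ·R ≈ 0.634 × 6371 ≈ 4038 km, so the target fraction is f = 2200/4038 ≈ 0.545.
Interpolate at f ≈ 0.545 with slerp weights a = sin((1−f)δ)/sin δ ≈ 0.480, b = sin(fδ)/sin δ ≈ 0.572.
p = a·p₁ + b·p₂ ≈ (0.576, -0.217, 0.788); φ = arcsin(p_z) ≈ 52.01°, λ = atan2(p_y, p_x) ≈ -20.67°.

≈ lat 52°, lon -21°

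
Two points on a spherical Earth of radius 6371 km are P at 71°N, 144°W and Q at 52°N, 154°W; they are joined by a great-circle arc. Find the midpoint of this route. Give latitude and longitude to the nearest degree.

From cos δ = sin φ₁ sin φ₂ + cos φ₁ cos φ₂ cos Δλ, the central angle is δ ≈ 0.341 rad (19.5°).
Interpolate at f = 1/2 with slerp weights a = sin((1−f)δ)/sin δ ≈ 0.507, b = sin(fδ)/sin δ ≈ 0.507.
p = a·p₁ + b·p₂ ≈ (-0.414, -0.234, 0.880); φ = arcsin(p_z) ≈ 61.58°, λ = atan2(p_y, p_x) ≈ -150.54°.

≈ 62°N, 151°W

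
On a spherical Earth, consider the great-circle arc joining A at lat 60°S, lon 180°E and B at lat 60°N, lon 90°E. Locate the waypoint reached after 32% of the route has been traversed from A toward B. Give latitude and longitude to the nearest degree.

From cos δ = sin φ₁ sin φ₂ + cos φ₁ cos φ₂ cos Δλ, the central angle is δ ≈ 2.419 rad (138.6°).
Interpolate at f = 0.32 with slerp weights a = sin((1−f)δ)/sin δ ≈ 1.508, b = sin(fδ)/sin δ ≈ 1.057.
p = a·p₁ + b·p₂ ≈ (-0.754, 0.528, -0.390); φ = arcsin(p_z) ≈ -22.98°, λ = atan2(p_y, p_x) ≈ 144.97°.

≈ lat 23°S, lon 145°E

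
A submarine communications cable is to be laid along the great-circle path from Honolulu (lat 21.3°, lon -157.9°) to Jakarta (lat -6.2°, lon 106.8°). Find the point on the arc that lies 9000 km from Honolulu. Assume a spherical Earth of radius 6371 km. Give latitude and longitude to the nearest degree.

Convert each endpoint to a unit vector on the sphere (x = cos φ cos λ, y = cos φ sin λ, z = sin φ).
The central angle between the endpoints is δ = arccos(p₁·p₂) ≈ 1.696 rad (97.2°). The total great-circle distance is δ·R ≈ 1.696 × 6371 ≈ 10805 km, so the target fraction is f = 9000/10805 ≈ 0.833.
Interpolate at f ≈ 0.833 with slerp weights a = sin((1−f)δ)/sin δ ≈ 0.282, b = sin(fδ)/sin δ ≈ 0.995.
p = a·p₁ + b·p₂ ≈ (-0.529, 0.849, -0.005); φ = arcsin(p_z) ≈ -0.30°, λ = atan2(p_y, p_x) ≈ 121.95°.

≈ lat 0°, lon 122°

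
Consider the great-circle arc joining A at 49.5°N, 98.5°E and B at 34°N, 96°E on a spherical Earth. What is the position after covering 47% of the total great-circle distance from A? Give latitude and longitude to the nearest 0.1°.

≈ 42.2°N, 97.2°E

Write both endpoints as unit vectors p₁, p₂ with components (cos φ cos λ, cos φ sin λ, sin φ).
The central angle between the endpoints is δ = arccos(p₁·p₂) ≈ 0.272 rad (15.6°).
Interpolate at f = 0.47 with slerp weights a = sin((1−f)δ)/sin δ ≈ 0.535, b = sin(fδ)/sin δ ≈ 0.475.
p = a·p₁ + b·p₂ ≈ (-0.092, 0.735, 0.672); φ = arcsin(p_z) ≈ 42.22°, λ = atan2(p_y, p_x) ≈ 97.17°.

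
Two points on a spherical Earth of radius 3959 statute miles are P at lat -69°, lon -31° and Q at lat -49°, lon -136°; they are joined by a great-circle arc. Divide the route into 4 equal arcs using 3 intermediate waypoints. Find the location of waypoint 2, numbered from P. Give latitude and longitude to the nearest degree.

≈ lat -69°, lon -104°

Write both endpoints as unit vectors p₁, p₂ with components (cos φ cos λ, cos φ sin λ, sin φ).
The central angle between the endpoints is δ = arccos(p₁·p₂) ≈ 0.871 rad (49.9°).
Interpolate at f = 2/4 with slerp weights a = sin((1−f)δ)/sin δ ≈ 0.552, b = sin(fδ)/sin δ ≈ 0.552.
p = a·p₁ + b·p₂ ≈ (-0.091, -0.353, -0.931); φ = arcsin(p_z) ≈ -68.61°, λ = atan2(p_y, p_x) ≈ -104.43°.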